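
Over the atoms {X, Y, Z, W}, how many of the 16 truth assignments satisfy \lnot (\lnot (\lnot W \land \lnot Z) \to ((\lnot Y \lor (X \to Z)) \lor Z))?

Initial set: {\lnot (\lnot (\lnot W \land \lnot Z) \to ((\lnot Y \lor (X \to Z)) \lor Z))}.
\lnot (\lnot (\lnot W \land \lnot Z) \to ((\lnot Y \lor (X \to Z)) \lor Z)): α-rule — add \lnot (\lnot W \land \lnot Z), \lnot ((\lnot Y \lor (X \to Z)) \lor Z).
\lnot ((\lnot Y \lor (X \to Z)) \lor Z): α-rule — add \lnot (\lnot Y \lor (X \to Z)), \lnot Z.
\lnot (\lnot Y \lor (X \to Z)): α-rule — add \lnot \lnot Y, \lnot (X \to Z).
\lnot (X \to Z): α-rule — add X, \lnot Z.
\lnot (\lnot W \land \lnot Z): β-rule — branch into \lnot \lnot W  //  \lnot \lnot Z.
  branch 1 (add \lnot \lnot W):
    ○ open, literals {W=true, X=true, Y=true, Z=false}.
  branch 2 (add \lnot \lnot Z):
    × closes — contains both Z and \lnot Z.
1 branch closed, 1 open.
Each open branch fixes some atoms; the unmentioned ones are free. Counting distinct full assignments: branch {W=true, X=true, Y=true, Z=false} (none free) contributes 1 new. Total: 1.

1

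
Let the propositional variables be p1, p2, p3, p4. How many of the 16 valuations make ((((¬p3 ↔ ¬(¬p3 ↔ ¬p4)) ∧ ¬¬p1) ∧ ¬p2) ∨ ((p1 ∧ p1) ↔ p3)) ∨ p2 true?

13

Initial set: {(((((¬p3 ↔ ¬(¬p3 ↔ ¬p4)) ∧ ¬¬p1) ∧ ¬p2) ∨ ((p1 ∧ p1) ↔ p3)) ∨ p2)}.
(((((¬p3 ↔ ¬(¬p3 ↔ ¬p4)) ∧ ¬¬p1) ∧ ¬p2) ∨ ((p1 ∧ p1) ↔ p3)) ∨ p2): β-rule — branch into ((((¬p3 ↔ ¬(¬p3 ↔ ¬p4)) ∧ ¬¬p1) ∧ ¬p2) ∨ ((p1 ∧ p1) ↔ p3))  //  p2.
  branch 1 (add ((((¬p3 ↔ ¬(¬p3 ↔ ¬p4)) ∧ ¬¬p1) ∧ ¬p2) ∨ ((p1 ∧ p1) ↔ p3))):
    ((((¬p3 ↔ ¬(¬p3 ↔ ¬p4)) ∧ ¬¬p1) ∧ ¬p2) ∨ ((p1 ∧ p1) ↔ p3)): β-rule — branch into (((¬p3 ↔ ¬(¬p3 ↔ ¬p4)) ∧ ¬¬p1) ∧ ¬p2)  //  ((p1 ∧ p1) ↔ p3).
      branch 1.1 (add (((¬p3 ↔ ¬(¬p3 ↔ ¬p4)) ∧ ¬¬p1) ∧ ¬p2)):
        (((¬p3 ↔ ¬(¬p3 ↔ ¬p4)) ∧ ¬¬p1) ∧ ¬p2): α-rule — add ((¬p3 ↔ ¬(¬p3 ↔ ¬p4)) ∧ ¬¬p1), ¬p2.
        ((¬p3 ↔ ¬(¬p3 ↔ ¬p4)) ∧ ¬¬p1): α-rule — add (¬p3 ↔ ¬(¬p3 ↔ ¬p4)), ¬¬p1.
        ¬¬p1: drop double negation, giving p1.
        (¬p3 ↔ ¬(¬p3 ↔ ¬p4)): β-rule — branch into ¬p3, ¬(¬p3 ↔ ¬p4)  //  ¬¬p3, ¬¬(¬p3 ↔ ¬p4).
          branch 1.1.1 (add ¬p3, ¬(¬p3 ↔ ¬p4)):
            ¬(¬p3 ↔ ¬p4): β-rule — branch into ¬p3, ¬¬p4  //  ¬¬p3, ¬p4.
              branch 1.1.1.1 (add ¬p3, ¬¬p4):
                ○ open, literals {p1=T, p2=F, p3=F, p4=T}.
              branch 1.1.1.2 (add ¬¬p3, ¬p4):
                × closes — contains both p3 and ¬p3.
          branch 1.1.2 (add ¬¬p3, ¬¬(¬p3 ↔ ¬p4)):
            ¬¬(¬p3 ↔ ¬p4): β-rule — branch into ¬p3, ¬p4  //  ¬¬p3, ¬¬p4.
              branch 1.1.2.1 (add ¬p3, ¬p4):
                × closes — contains both p3 and ¬p3.
              branch 1.1.2.2 (add ¬¬p3, ¬¬p4):
                ○ open, literals {p1=T, p2=F, p3=T, p4=T}.
      branch 1.2 (add ((p1 ∧ p1) ↔ p3)):
        ((p1 ∧ p1) ↔ p3): β-rule — branch into (p1 ∧ p1), p3  //  ¬(p1 ∧ p1), ¬p3.
          branch 1.2.1 (add (p1 ∧ p1), p3):
            (p1 ∧ p1): α-rule — add p1, p1.
            ○ open, literals {p1=T, p3=T}.
          branch 1.2.2 (add ¬(p1 ∧ p1), ¬p3):
            ¬(p1 ∧ p1): β-rule — branch into ¬p1  //  ¬p1.
              branch 1.2.2.1 (add ¬p1):
                ○ open, literals {p1=F, p3=F}.
              branch 1.2.2.2 (add ¬p1):
                ○ open, literals {p1=F, p3=F}.
  branch 2 (add p2):
    ○ open, literals {p2=T}.
2 branches closed, 6 open.
Each open branch fixes some atoms; the unmentioned ones are free. Counting distinct full assignments: branch {p1=T, p2=F, p3=F, p4=T} (none free) contributes 1 new; branch {p1=T, p2=F, p3=T, p4=T} (none free) contributes 1 new; branch {p1=T, p3=T} (p2, p4) contributes 3 new; branch {p1=F, p3=F} (p2, p4) contributes 4 new; branch {p1=F, p3=F} (p2, p4) contributes 0 new; branch {p2=T} (p1, p3, p4) contributes 4 new. Total: 13.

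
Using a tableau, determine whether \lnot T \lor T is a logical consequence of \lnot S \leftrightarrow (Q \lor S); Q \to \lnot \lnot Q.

Initial set: {(\lnot S \leftrightarrow (Q \lor S)); (Q \to \lnot \lnot Q); \lnot (\lnot T \lor T)}.
\lnot (\lnot T \lor T): α-rule — add \lnot \lnot T, \lnot T.
× closes — contains both T and \lnot T.
All 1 branch closes.
Every branch closed, so the premises entail the conclusion.

Yes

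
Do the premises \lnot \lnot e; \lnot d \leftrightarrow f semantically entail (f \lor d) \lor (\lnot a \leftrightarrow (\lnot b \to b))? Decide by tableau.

Initial set: {\lnot \lnot e; (\lnot d \leftrightarrow f); \lnot ((f \lor d) \lor (\lnot a \leftrightarrow (\lnot b \to b)))}.
\lnot \lnot e: drop double negation, giving e.
\lnot ((f \lor d) \lor (\lnot a \leftrightarrow (\lnot b \to b))): α-rule — add \lnot (f \lor d), \lnot (\lnot a \leftrightarrow (\lnot b \to b)).
\lnot (f \lor d): α-rule — add \lnot f, \lnot d.
(\lnot d \leftrightarrow f): β-rule — branch into \lnot d, f  //  \lnot \lnot d, \lnot f.
  branch 1 (add \lnot d, f):
    × closes — contains both f and \lnot f.
  branch 2 (add \lnot \lnot d, \lnot f):
    × closes — contains both d and \lnot d.
All 2 branches close.
Every branch closed, so the premises entail the conclusion.

Yes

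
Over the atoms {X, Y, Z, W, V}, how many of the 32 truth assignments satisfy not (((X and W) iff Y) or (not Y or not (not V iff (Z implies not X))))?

Initial set: {T not (((X and W) iff Y) or (not Y or not (not V iff (Z implies not X))))}.
T not (((X and W) iff Y) or (not Y or not (not V iff (Z implies not X)))): α-rule — add F ((X and W) iff Y), F (not Y or not (not V iff (Z implies not X))).
F (not Y or not (not V iff (Z implies not X))): α-rule — add F not Y, F not (not V iff (Z implies not X)).
F ((X and W) iff Y): β-rule — branch into T (X and W), F Y  //  F (X and W), T Y.
  branch 1 (add T (X and W), F Y):
    × closes — contains both Y and not Y.
  branch 2 (add F (X and W), T Y):
    F not (not V iff (Z implies not X)): β-rule — branch into T not V, T (Z implies not X)  //  F not V, F (Z implies not X).
      branch 2.1 (add T not V, T (Z implies not X)):
        F (X and W): β-rule — branch into F X  //  F W.
          branch 2.1.1 (add F X):
            T (Z implies not X): β-rule — branch into F Z  //  T not X.
              branch 2.1.1.1 (add F Z):
                ○ open, literals {V=false, X=false, Y=true, Z=false}.
              branch 2.1.1.2 (add T not X):
                ○ open, literals {V=false, X=false, Y=true}.
          branch 2.1.2 (add F W):
            T (Z implies not X): β-rule — branch into F Z  //  T not X.
              branch 2.1.2.1 (add F Z):
                ○ open, literals {V=false, W=false, Y=true, Z=false}.
              branch 2.1.2.2 (add T not X):
                ○ open, literals {V=false, W=false, X=false, Y=true}.
      branch 2.2 (add F not V, F (Z implies not X)):
        F (Z implies not X): α-rule — add T Z, F not X.
        F (X and W): β-rule — branch into F X  //  F W.
          branch 2.2.1 (add F X):
            × closes — contains both X and not X.
          branch 2.2.2 (add F W):
            ○ open, literals {V=true, W=false, X=true, Y=true, Z=true}.
2 branches closed, 5 open.
Each open branch fixes some atoms; the unmentioned ones are free. Counting distinct full assignments: branch {V=false, X=false, Y=true, Z=false} (W) contributes 2 new; branch {V=false, X=false, Y=true} (Z, W) contributes 2 new; branch {V=false, W=false, Y=true, Z=false} (X) contributes 1 new; branch {V=false, W=false, X=false, Y=true} (Z) contributes 0 new; branch {V=true, W=false, X=true, Y=true, Z=true} (none free) contributes 1 new. Total: 6.

6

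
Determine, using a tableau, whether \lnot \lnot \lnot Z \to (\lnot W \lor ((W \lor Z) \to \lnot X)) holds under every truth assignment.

Not valid

Assume the negation and expand:
Initial set: {\lnot (\lnot \lnot \lnot Z \to (\lnot W \lor ((W \lor Z) \to \lnot X)))}.
\lnot (\lnot \lnot \lnot Z \to (\lnot W \lor ((W \lor Z) \to \lnot X))): α-rule — add \lnot \lnot \lnot Z, \lnot (\lnot W \lor ((W \lor Z) \to \lnot X)).
\lnot \lnot \lnot Z: drop double negation, giving \lnot Z.
\lnot (\lnot W \lor ((W \lor Z) \to \lnot X)): α-rule — add \lnot \lnot W, \lnot ((W \lor Z) \to \lnot X).
\lnot ((W \lor Z) \to \lnot X): α-rule — add (W \lor Z), \lnot \lnot X.
(W \lor Z): β-rule — branch into W  //  Z.
  branch 1 (add W):
    ○ open, literals {W=true, X=true, Z=false}.
  branch 2 (add Z):
    × closes — contains both Z and \lnot Z.
1 branch closed, 1 open.
An open branch gives a countermodel: W=true, X=true, Z=false (unmentioned atoms arbitrary); under it the original formula is false.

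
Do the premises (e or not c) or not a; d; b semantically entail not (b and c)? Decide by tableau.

No

Initial set: {T ((e or not c) or not a); T d; T b; F not (b and c)}.
F not (b and c): α-rule — add T b, T c.
T ((e or not c) or not a): β-rule — branch into T (e or not c)  //  T not a.
  branch 1 (add T (e or not c)):
    T (e or not c): β-rule — branch into T e  //  T not c.
      branch 1.1 (add T e):
        ○ open, literals {b=true, c=true, d=true, e=true}.
      branch 1.2 (add T not c):
        × closes — contains both c and not c.
  branch 2 (add T not a):
    ○ open, literals {a=false, b=true, c=true, d=true}.
1 branch closed, 2 open.
An open branch gives a countermodel: b=true, c=true, d=true, e=true (unmentioned atoms arbitrary); the premises hold there but the conclusion fails.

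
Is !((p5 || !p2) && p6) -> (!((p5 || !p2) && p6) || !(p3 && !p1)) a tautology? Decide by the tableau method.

Valid

Assume the negation and expand:
Initial set: {!(!((p5 || !p2) && p6) -> (!((p5 || !p2) && p6) || !(p3 && !p1)))}.
!(!((p5 || !p2) && p6) -> (!((p5 || !p2) && p6) || !(p3 && !p1))): α-rule — add !((p5 || !p2) && p6), !(!((p5 || !p2) && p6) || !(p3 && !p1)).
!(!((p5 || !p2) && p6) || !(p3 && !p1)): α-rule — add !!((p5 || !p2) && p6), !!(p3 && !p1).
!!((p5 || !p2) && p6): α-rule — add (p5 || !p2), p6.
!!(p3 && !p1): α-rule — add p3, !p1.
!((p5 || !p2) && p6): β-rule — branch into !(p5 || !p2)  //  !p6.
  branch 1 (add !(p5 || !p2)):
    !(p5 || !p2): α-rule — add !p5, !!p2.
    (p5 || !p2): β-rule — branch into p5  //  !p2.
      branch 1.1 (add p5):
        × closes — contains both p5 and !p5.
      branch 1.2 (add !p2):
        × closes — contains both p2 and !p2.
  branch 2 (add !p6):
    × closes — contains both p6 and !p6.
All 3 branches close.
Every branch closed, so the negation is unsatisfiable and the formula is valid.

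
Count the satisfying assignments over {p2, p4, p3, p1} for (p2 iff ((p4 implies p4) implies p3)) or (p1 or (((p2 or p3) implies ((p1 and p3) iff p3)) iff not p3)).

16

Initial set: {T ((p2 iff ((p4 implies p4) implies p3)) or (p1 or (((p2 or p3) implies ((p1 and p3) iff p3)) iff not p3)))}.
T ((p2 iff ((p4 implies p4) implies p3)) or (p1 or (((p2 or p3) implies ((p1 and p3) iff p3)) iff not p3))): β-rule — branch into T (p2 iff ((p4 implies p4) implies p3))  //  T (p1 or (((p2 or p3) implies ((p1 and p3) iff p3)) iff not p3)).
  branch 1 (add T (p2 iff ((p4 implies p4) implies p3))):
    T (p2 iff ((p4 implies p4) implies p3)): β-rule — branch into T p2, T ((p4 implies p4) implies p3)  //  F p2, F ((p4 implies p4) implies p3).
      branch 1.1 (add T p2, T ((p4 implies p4) implies p3)):
        T ((p4 implies p4) implies p3): β-rule — branch into F (p4 implies p4)  //  T p3.
          branch 1.1.1 (add F (p4 implies p4)):
            F (p4 implies p4): α-rule — add T p4, F p4.
            × closes — contains both p4 and not p4.
          branch 1.1.2 (add T p3):
            ○ open, literals {p2=true, p3=true}.
      branch 1.2 (add F p2, F ((p4 implies p4) implies p3)):
        F ((p4 implies p4) implies p3): α-rule — add T (p4 implies p4), F p3.
        T (p4 implies p4): β-rule — branch into F p4  //  T p4.
          branch 1.2.1 (add F p4):
            ○ open, literals {p2=false, p3=false, p4=false}.
          branch 1.2.2 (add T p4):
            ○ open, literals {p2=false, p3=false, p4=true}.
  branch 2 (add T (p1 or (((p2 or p3) implies ((p1 and p3) iff p3)) iff not p3))):
    T (p1 or (((p2 or p3) implies ((p1 and p3) iff p3)) iff not p3)): β-rule — branch into T p1  //  T (((p2 or p3) implies ((p1 and p3) iff p3)) iff not p3).
      branch 2.1 (add T p1):
        ○ open, literals {p1=true}.
      branch 2.2 (add T (((p2 or p3) implies ((p1 and p3) iff p3)) iff not p3)):
        T (((p2 or p3) implies ((p1 and p3) iff p3)) iff not p3): β-rule — branch into T ((p2 or p3) implies ((p1 and p3) iff p3)), T not p3  //  F ((p2 or p3) implies ((p1 and p3) iff p3)), F not p3.
          branch 2.2.1 (add T ((p2 or p3) implies ((p1 and p3) iff p3)), T not p3):
            T ((p2 or p3) implies ((p1 and p3) iff p3)): β-rule — branch into F (p2 or p3)  //  T ((p1 and p3) iff p3).
              branch 2.2.1.1 (add F (p2 or p3)):
                F (p2 or p3): α-rule — add F p2, F p3.
                ○ open, literals {p2=false, p3=false}.
              branch 2.2.1.2 (add T ((p1 and p3) iff p3)):
                T ((p1 and p3) iff p3): β-rule — branch into T (p1 and p3), T p3  //  F (p1 and p3), F p3.
                  branch 2.2.1.2.1 (add T (p1 and p3), T p3):
                    × closes — contains both p3 and not p3.
                  branch 2.2.1.2.2 (add F (p1 and p3), F p3):
                    F (p1 and p3): β-rule — branch into F p1  //  F p3.
                      branch 2.2.1.2.2.1 (add F p1):
                        ○ open, literals {p1=false, p3=false}.
                      branch 2.2.1.2.2.2 (add F p3):
                        ○ open, literals {p3=false}.
          branch 2.2.2 (add F ((p2 or p3) implies ((p1 and p3) iff p3)), F not p3):
            F ((p2 or p3) implies ((p1 and p3) iff p3)): α-rule — add T (p2 or p3), F ((p1 and p3) iff p3).
            T (p2 or p3): β-rule — branch into T p2  //  T p3.
              branch 2.2.2.1 (add T p2):
                F ((p1 and p3) iff p3): β-rule — branch into T (p1 and p3), F p3  //  F (p1 and p3), T p3.
                  branch 2.2.2.1.1 (add T (p1 and p3), F p3):
                    × closes — contains both p3 and not p3.
                  branch 2.2.2.1.2 (add F (p1 and p3), T p3):
                    F (p1 and p3): β-rule — branch into F p1  //  F p3.
                      branch 2.2.2.1.2.1 (add F p1):
                        ○ open, literals {p1=false, p2=true, p3=true}.
                      branch 2.2.2.1.2.2 (add F p3):
                        × closes — contains both p3 and not p3.
              branch 2.2.2.2 (add T p3):
                F ((p1 and p3) iff p3): β-rule — branch into T (p1 and p3), F p3  //  F (p1 and p3), T p3.
                  branch 2.2.2.2.1 (add T (p1 and p3), F p3):
                    × closes — contains both p3 and not p3.
                  branch 2.2.2.2.2 (add F (p1 and p3), T p3):
                    F (p1 and p3): β-rule — branch into F p1  //  F p3.
                      branch 2.2.2.2.2.1 (add F p1):
                        ○ open, literals {p1=false, p3=true}.
                      branch 2.2.2.2.2.2 (add F p3):
                        × closes — contains both p3 and not p3.
6 branches closed, 9 open.
Each open branch fixes some atoms; the unmentioned ones are free. Counting distinct full assignments: branch {p2=true, p3=true} (p4, p1) contributes 4 new; branch {p2=false, p3=false, p4=false} (p1) contributes 2 new; branch {p2=false, p3=false, p4=true} (p1) contributes 2 new; branch {p1=true} (p2, p4, p3) contributes 4 new; branch {p2=false, p3=false} (p4, p1) contributes 0 new; branch {p1=false, p3=false} (p2, p4) contributes 2 new; branch {p3=false} (p2, p4, p1) contributes 0 new; branch {p1=false, p2=true, p3=true} (p4) contributes 0 new; branch {p1=false, p3=true} (p2, p4) contributes 2 new. Total: 16.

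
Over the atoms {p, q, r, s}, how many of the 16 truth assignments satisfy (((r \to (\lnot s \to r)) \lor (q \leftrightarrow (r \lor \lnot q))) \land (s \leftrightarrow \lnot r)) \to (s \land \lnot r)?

12

Initial set: {((((r \to (\lnot s \to r)) \lor (q \leftrightarrow (r \lor \lnot q))) \land (s \leftrightarrow \lnot r)) \to (s \land \lnot r))}.
((((r \to (\lnot s \to r)) \lor (q \leftrightarrow (r \lor \lnot q))) \land (s \leftrightarrow \lnot r)) \to (s \land \lnot r)): β-rule — branch into \lnot (((r \to (\lnot s \to r)) \lor (q \leftrightarrow (r \lor \lnot q))) \land (s \leftrightarrow \lnot r))  //  (s \land \lnot r).
  branch 1 (add \lnot (((r \to (\lnot s \to r)) \lor (q \leftrightarrow (r \lor \lnot q))) \land (s \leftrightarrow \lnot r))):
    \lnot (((r \to (\lnot s \to r)) \lor (q \leftrightarrow (r \lor \lnot q))) \land (s \leftrightarrow \lnot r)): β-rule — branch into \lnot ((r \to (\lnot s \to r)) \lor (q \leftrightarrow (r \lor \lnot q)))  //  \lnot (s \leftrightarrow \lnot r).
      branch 1.1 (add \lnot ((r \to (\lnot s \to r)) \lor (q \leftrightarrow (r \lor \lnot q)))):
        \lnot ((r \to (\lnot s \to r)) \lor (q \leftrightarrow (r \lor \lnot q))): α-rule — add \lnot (r \to (\lnot s \to r)), \lnot (q \leftrightarrow (r \lor \lnot q)).
        \lnot (r \to (\lnot s \to r)): α-rule — add r, \lnot (\lnot s \to r).
        \lnot (\lnot s \to r): α-rule — add \lnot s, \lnot r.
        × closes — contains both r and \lnot r.
      branch 1.2 (add \lnot (s \leftrightarrow \lnot r)):
        \lnot (s \leftrightarrow \lnot r): β-rule — branch into s, \lnot \lnot r  //  \lnot s, \lnot r.
          branch 1.2.1 (add s, \lnot \lnot r):
            ○ open, literals {r=T, s=T}.
          branch 1.2.2 (add \lnot s, \lnot r):
            ○ open, literals {r=F, s=F}.
  branch 2 (add (s \land \lnot r)):
    (s \land \lnot r): α-rule — add s, \lnot r.
    ○ open, literals {r=F, s=T}.
1 branch closed, 3 open.
Each open branch fixes some atoms; the unmentioned ones are free. Counting distinct full assignments: branch {r=T, s=T} (p, q) contributes 4 new; branch {r=F, s=F} (p, q) contributes 4 new; branch {r=F, s=T} (p, q) contributes 4 new. Total: 12.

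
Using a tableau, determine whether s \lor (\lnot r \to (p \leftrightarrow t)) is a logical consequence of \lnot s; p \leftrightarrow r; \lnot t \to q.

No

Initial set: {\lnot s; (p \leftrightarrow r); (\lnot t \to q); \lnot (s \lor (\lnot r \to (p \leftrightarrow t)))}.
\lnot (s \lor (\lnot r \to (p \leftrightarrow t))): α-rule — add \lnot s, \lnot (\lnot r \to (p \leftrightarrow t)).
\lnot (\lnot r \to (p \leftrightarrow t)): α-rule — add \lnot r, \lnot (p \leftrightarrow t).
(p \leftrightarrow r): β-rule — branch into p, r  //  \lnot p, \lnot r.
  branch 1 (add p, r):
    × closes — contains both r and \lnot r.
  branch 2 (add \lnot p, \lnot r):
    (\lnot t \to q): β-rule — branch into \lnot \lnot t  //  q.
      branch 2.1 (add \lnot \lnot t):
        \lnot (p \leftrightarrow t): β-rule — branch into p, \lnot t  //  \lnot p, t.
          branch 2.1.1 (add p, \lnot t):
            × closes — contains both p and \lnot p.
          branch 2.1.2 (add \lnot p, t):
            ○ open, literals {p=F, r=F, s=F, t=T}.
      branch 2.2 (add q):
        \lnot (p \leftrightarrow t): β-rule — branch into p, \lnot t  //  \lnot p, t.
          branch 2.2.1 (add p, \lnot t):
            × closes — contains both p and \lnot p.
          branch 2.2.2 (add \lnot p, t):
            ○ open, literals {p=F, q=T, r=F, s=F, t=T}.
3 branches closed, 2 open.
An open branch gives a countermodel: p=F, r=F, s=F, t=T (unmentioned atoms arbitrary); the premises hold there but the conclusion fails.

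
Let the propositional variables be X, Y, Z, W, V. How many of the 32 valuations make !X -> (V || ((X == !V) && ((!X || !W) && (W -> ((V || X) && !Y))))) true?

Initial set: {(!X -> (V || ((X == !V) && ((!X || !W) && (W -> ((V || X) && !Y))))))}.
(!X -> (V || ((X == !V) && ((!X || !W) && (W -> ((V || X) && !Y)))))): β-rule — branch into !!X  //  (V || ((X == !V) && ((!X || !W) && (W -> ((V || X) && !Y))))).
  branch 1 (add !!X):
    ○ open, literals {X=T}.
  branch 2 (add (V || ((X == !V) && ((!X || !W) && (W -> ((V || X) && !Y)))))):
    (V || ((X == !V) && ((!X || !W) && (W -> ((V || X) && !Y))))): β-rule — branch into V  //  ((X == !V) && ((!X || !W) && (W -> ((V || X) && !Y)))).
      branch 2.1 (add V):
        ○ open, literals {V=T}.
      branch 2.2 (add ((X == !V) && ((!X || !W) && (W -> ((V || X) && !Y))))):
        ((X == !V) && ((!X || !W) && (W -> ((V || X) && !Y)))): α-rule — add (X == !V), ((!X || !W) && (W -> ((V || X) && !Y))).
        ((!X || !W) && (W -> ((V || X) && !Y))): α-rule — add (!X || !W), (W -> ((V || X) && !Y)).
        (X == !V): β-rule — branch into X, !V  //  !X, !!V.
          branch 2.2.1 (add X, !V):
            (!X || !W): β-rule — branch into !X  //  !W.
              branch 2.2.1.1 (add !X):
                × closes — contains both X and !X.
              branch 2.2.1.2 (add !W):
                (W -> ((V || X) && !Y)): β-rule — branch into !W  //  ((V || X) && !Y).
                  branch 2.2.1.2.1 (add !W):
                    ○ open, literals {V=F, W=F, X=T}.
                  branch 2.2.1.2.2 (add ((V || X) && !Y)):
                    ((V || X) && !Y): α-rule — add (V || X), !Y.
                    (V || X): β-rule — branch into V  //  X.
                      branch 2.2.1.2.2.1 (add V):
                        × closes — contains both V and !V.
                      branch 2.2.1.2.2.2 (add X):
                        ○ open, literals {V=F, W=F, X=T, Y=F}.
          branch 2.2.2 (add !X, !!V):
            (!X || !W): β-rule — branch into !X  //  !W.
              branch 2.2.2.1 (add !X):
                (W -> ((V || X) && !Y)): β-rule — branch into !W  //  ((V || X) && !Y).
                  branch 2.2.2.1.1 (add !W):
                    ○ open, literals {V=T, W=F, X=F}.
                  branch 2.2.2.1.2 (add ((V || X) && !Y)):
                    ((V || X) && !Y): α-rule — add (V || X), !Y.
                    (V || X): β-rule — branch into V  //  X.
                      branch 2.2.2.1.2.1 (add V):
                        ○ open, literals {V=T, X=F, Y=F}.
                      branch 2.2.2.1.2.2 (add X):
                        × closes — contains both X and !X.
              branch 2.2.2.2 (add !W):
                (W -> ((V || X) && !Y)): β-rule — branch into !W  //  ((V || X) && !Y).
                  branch 2.2.2.2.1 (add !W):
                    ○ open, literals {V=T, W=F, X=F}.
                  branch 2.2.2.2.2 (add ((V || X) && !Y)):
                    ((V || X) && !Y): α-rule — add (V || X), !Y.
                    (V || X): β-rule — branch into V  //  X.
                      branch 2.2.2.2.2.1 (add V):
                        ○ open, literals {V=T, W=F, X=F, Y=F}.
                      branch 2.2.2.2.2.2 (add X):
                        × closes — contains both X and !X.
4 branches closed, 8 open.
Each open branch fixes some atoms; the unmentioned ones are free. Counting distinct full assignments: branch {X=T} (Y, Z, W, V) contributes 16 new; branch {V=T} (X, Y, Z, W) contributes 8 new; branch {V=F, W=F, X=T} (Y, Z) contributes 0 new; branch {V=F, W=F, X=T, Y=F} (Z) contributes 0 new; branch {V=T, W=F, X=F} (Y, Z) contributes 0 new; branch {V=T, X=F, Y=F} (Z, W) contributes 0 new; branch {V=T, W=F, X=F} (Y, Z) contributes 0 new; branch {V=T, W=F, X=F, Y=F} (Z) contributes 0 new. Total: 24.

24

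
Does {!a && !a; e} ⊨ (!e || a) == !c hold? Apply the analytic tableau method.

No

Initial set: {(!a && !a); e; !((!e || a) == !c)}.
(!a && !a): α-rule — add !a, !a.
!((!e || a) == !c): β-rule — branch into (!e || a), !!c  //  !(!e || a), !c.
  branch 1 (add (!e || a), !!c):
    (!e || a): β-rule — branch into !e  //  a.
      branch 1.1 (add !e):
        × closes — contains both e and !e.
      branch 1.2 (add a):
        × closes — contains both a and !a.
  branch 2 (add !(!e || a), !c):
    !(!e || a): α-rule — add !!e, !a.
    ○ open, literals {a=F, c=F, e=T}.
2 branches closed, 1 open.
An open branch gives a countermodel: a=F, c=F, e=T (unmentioned atoms arbitrary); the premises hold there but the conclusion fails.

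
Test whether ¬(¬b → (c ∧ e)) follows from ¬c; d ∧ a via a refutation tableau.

No

Initial set: {¬c; (d ∧ a); ¬¬(¬b → (c ∧ e))}.
(d ∧ a): α-rule — add d, a.
¬¬(¬b → (c ∧ e)): β-rule — branch into ¬¬b  //  (c ∧ e).
  branch 1 (add ¬¬b):
    ○ open, literals {a=true, b=true, c=false, d=true}.
  branch 2 (add (c ∧ e)):
    (c ∧ e): α-rule — add c, e.
    × closes — contains both c and ¬c.
1 branch closed, 1 open.
An open branch gives a countermodel: a=true, b=true, c=false, d=true (unmentioned atoms arbitrary); the premises hold there but the conclusion fails.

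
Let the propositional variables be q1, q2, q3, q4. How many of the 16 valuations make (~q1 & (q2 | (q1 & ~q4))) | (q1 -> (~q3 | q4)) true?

Initial set: {T ((~q1 & (q2 | (q1 & ~q4))) | (q1 -> (~q3 | q4)))}.
T ((~q1 & (q2 | (q1 & ~q4))) | (q1 -> (~q3 | q4))): β-rule — branch into T (~q1 & (q2 | (q1 & ~q4)))  //  T (q1 -> (~q3 | q4)).
  branch 1 (add T (~q1 & (q2 | (q1 & ~q4)))):
    T (~q1 & (q2 | (q1 & ~q4))): α-rule — add T ~q1, T (q2 | (q1 & ~q4)).
    T (q2 | (q1 & ~q4)): β-rule — branch into T q2  //  T (q1 & ~q4).
      branch 1.1 (add T q2):
        ○ open, literals {q1=F, q2=T}.
      branch 1.2 (add T (q1 & ~q4)):
        T (q1 & ~q4): α-rule — add T q1, T ~q4.
        × closes — contains both q1 and ~q1.
  branch 2 (add T (q1 -> (~q3 | q4))):
    T (q1 -> (~q3 | q4)): β-rule — branch into F q1  //  T (~q3 | q4).
      branch 2.1 (add F q1):
        ○ open, literals {q1=F}.
      branch 2.2 (add T (~q3 | q4)):
        T (~q3 | q4): β-rule — branch into T ~q3  //  T q4.
          branch 2.2.1 (add T ~q3):
            ○ open, literals {q3=F}.
          branch 2.2.2 (add T q4):
            ○ open, literals {q4=T}.
1 branch closed, 4 open.
Each open branch fixes some atoms; the unmentioned ones are free. Counting distinct full assignments: branch {q1=F, q2=T} (q3, q4) contributes 4 new; branch {q1=F} (q2, q3, q4) contributes 4 new; branch {q3=F} (q1, q2, q4) contributes 4 new; branch {q4=T} (q1, q2, q3) contributes 2 new. Total: 14.

14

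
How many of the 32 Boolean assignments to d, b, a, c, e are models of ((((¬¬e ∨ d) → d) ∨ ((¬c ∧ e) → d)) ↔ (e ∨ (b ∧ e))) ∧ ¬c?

4

Initial set: {(((((¬¬e ∨ d) → d) ∨ ((¬c ∧ e) → d)) ↔ (e ∨ (b ∧ e))) ∧ ¬c)}.
(((((¬¬e ∨ d) → d) ∨ ((¬c ∧ e) → d)) ↔ (e ∨ (b ∧ e))) ∧ ¬c): α-rule — add ((((¬¬e ∨ d) → d) ∨ ((¬c ∧ e) → d)) ↔ (e ∨ (b ∧ e))), ¬c.
((((¬¬e ∨ d) → d) ∨ ((¬c ∧ e) → d)) ↔ (e ∨ (b ∧ e))): β-rule — branch into (((¬¬e ∨ d) → d) ∨ ((¬c ∧ e) → d)), (e ∨ (b ∧ e))  //  ¬(((¬¬e ∨ d) → d) ∨ ((¬c ∧ e) → d)), ¬(e ∨ (b ∧ e)).
  branch 1 (add (((¬¬e ∨ d) → d) ∨ ((¬c ∧ e) → d)), (e ∨ (b ∧ e))):
    (((¬¬e ∨ d) → d) ∨ ((¬c ∧ e) → d)): β-rule — branch into ((¬¬e ∨ d) → d)  //  ((¬c ∧ e) → d).
      branch 1.1 (add ((¬¬e ∨ d) → d)):
        (e ∨ (b ∧ e)): β-rule — branch into e  //  (b ∧ e).
          branch 1.1.1 (add e):
            ((¬¬e ∨ d) → d): β-rule — branch into ¬(¬¬e ∨ d)  //  d.
              branch 1.1.1.1 (add ¬(¬¬e ∨ d)):
                ¬(¬¬e ∨ d): α-rule — add ¬¬¬e, ¬d.
                ¬¬¬e: drop double negation, giving ¬e.
                × closes — contains both e and ¬e.
              branch 1.1.1.2 (add d):
                ○ open, literals {c=false, d=true, e=true}.
          branch 1.1.2 (add (b ∧ e)):
            (b ∧ e): α-rule — add b, e.
            ((¬¬e ∨ d) → d): β-rule — branch into ¬(¬¬e ∨ d)  //  d.
              branch 1.1.2.1 (add ¬(¬¬e ∨ d)):
                ¬(¬¬e ∨ d): α-rule — add ¬¬¬e, ¬d.
                ¬¬¬e: drop double negation, giving ¬e.
                × closes — contains both e and ¬e.
              branch 1.1.2.2 (add d):
                ○ open, literals {b=true, c=false, d=true, e=true}.
      branch 1.2 (add ((¬c ∧ e) → d)):
        (e ∨ (b ∧ e)): β-rule — branch into e  //  (b ∧ e).
          branch 1.2.1 (add e):
            ((¬c ∧ e) → d): β-rule — branch into ¬(¬c ∧ e)  //  d.
              branch 1.2.1.1 (add ¬(¬c ∧ e)):
                ¬(¬c ∧ e): β-rule — branch into ¬¬c  //  ¬e.
                  branch 1.2.1.1.1 (add ¬¬c):
                    × closes — contains both c and ¬c.
                  branch 1.2.1.1.2 (add ¬e):
                    × closes — contains both e and ¬e.
              branch 1.2.1.2 (add d):
                ○ open, literals {c=false, d=true, e=true}.
          branch 1.2.2 (add (b ∧ e)):
            (b ∧ e): α-rule — add b, e.
            ((¬c ∧ e) → d): β-rule — branch into ¬(¬c ∧ e)  //  d.
              branch 1.2.2.1 (add ¬(¬c ∧ e)):
                ¬(¬c ∧ e): β-rule — branch into ¬¬c  //  ¬e.
                  branch 1.2.2.1.1 (add ¬¬c):
                    × closes — contains both c and ¬c.
                  branch 1.2.2.1.2 (add ¬e):
                    × closes — contains both e and ¬e.
              branch 1.2.2.2 (add d):
                ○ open, literals {b=true, c=false, d=true, e=true}.
  branch 2 (add ¬(((¬¬e ∨ d) → d) ∨ ((¬c ∧ e) → d)), ¬(e ∨ (b ∧ e))):
    ¬(((¬¬e ∨ d) → d) ∨ ((¬c ∧ e) → d)): α-rule — add ¬((¬¬e ∨ d) → d), ¬((¬c ∧ e) → d).
    ¬(e ∨ (b ∧ e)): α-rule — add ¬e, ¬(b ∧ e).
    ¬((¬¬e ∨ d) → d): α-rule — add (¬¬e ∨ d), ¬d.
    ¬((¬c ∧ e) → d): α-rule — add (¬c ∧ e), ¬d.
    (¬c ∧ e): α-rule — add ¬c, e.
    × closes — contains both e and ¬e.
7 branches closed, 4 open.
Each open branch fixes some atoms; the unmentioned ones are free. Counting distinct full assignments: branch {c=false, d=true, e=true} (b, a) contributes 4 new; branch {b=true, c=false, d=true, e=true} (a) contributes 0 new; branch {c=false, d=true, e=true} (b, a) contributes 0 new; branch {b=true, c=false, d=true, e=true} (a) contributes 0 new. Total: 4.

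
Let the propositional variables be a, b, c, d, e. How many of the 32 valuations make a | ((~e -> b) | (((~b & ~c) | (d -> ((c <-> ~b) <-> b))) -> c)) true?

Initial set: {T (a | ((~e -> b) | (((~b & ~c) | (d -> ((c <-> ~b) <-> b))) -> c)))}.
T (a | ((~e -> b) | (((~b & ~c) | (d -> ((c <-> ~b) <-> b))) -> c))): β-rule — branch into T a  //  T ((~e -> b) | (((~b & ~c) | (d -> ((c <-> ~b) <-> b))) -> c)).
  branch 1 (add T a):
    ○ open, literals {a=1}.
  branch 2 (add T ((~e -> b) | (((~b & ~c) | (d -> ((c <-> ~b) <-> b))) -> c))):
    T ((~e -> b) | (((~b & ~c) | (d -> ((c <-> ~b) <-> b))) -> c)): β-rule — branch into T (~e -> b)  //  T (((~b & ~c) | (d -> ((c <-> ~b) <-> b))) -> c).
      branch 2.1 (add T (~e -> b)):
        T (~e -> b): β-rule — branch into F ~e  //  T b.
          branch 2.1.1 (add F ~e):
            ○ open, literals {e=1}.
          branch 2.1.2 (add T b):
            ○ open, literals {b=1}.
      branch 2.2 (add T (((~b & ~c) | (d -> ((c <-> ~b) <-> b))) -> c)):
        T (((~b & ~c) | (d -> ((c <-> ~b) <-> b))) -> c): β-rule — branch into F ((~b & ~c) | (d -> ((c <-> ~b) <-> b)))  //  T c.
          branch 2.2.1 (add F ((~b & ~c) | (d -> ((c <-> ~b) <-> b)))):
            F ((~b & ~c) | (d -> ((c <-> ~b) <-> b))): α-rule — add F (~b & ~c), F (d -> ((c <-> ~b) <-> b)).
            F (d -> ((c <-> ~b) <-> b)): α-rule — add T d, F ((c <-> ~b) <-> b).
            F (~b & ~c): β-rule — branch into F ~b  //  F ~c.
              branch 2.2.1.1 (add F ~b):
                F ((c <-> ~b) <-> b): β-rule — branch into T (c <-> ~b), F b  //  F (c <-> ~b), T b.
                  branch 2.2.1.1.1 (add T (c <-> ~b), F b):
                    × closes — contains both b and ~b.
                  branch 2.2.1.1.2 (add F (c <-> ~b), T b):
                    F (c <-> ~b): β-rule — branch into T c, F ~b  //  F c, T ~b.
                      branch 2.2.1.1.2.1 (add T c, F ~b):
                        ○ open, literals {b=1, c=1, d=1}.
                      branch 2.2.1.1.2.2 (add F c, T ~b):
                        × closes — contains both b and ~b.
              branch 2.2.1.2 (add F ~c):
                F ((c <-> ~b) <-> b): β-rule — branch into T (c <-> ~b), F b  //  F (c <-> ~b), T b.
                  branch 2.2.1.2.1 (add T (c <-> ~b), F b):
                    T (c <-> ~b): β-rule — branch into T c, T ~b  //  F c, F ~b.
                      branch 2.2.1.2.1.1 (add T c, T ~b):
                        ○ open, literals {b=0, c=1, d=1}.
                      branch 2.2.1.2.1.2 (add F c, F ~b):
                        × closes — contains both c and ~c.
                  branch 2.2.1.2.2 (add F (c <-> ~b), T b):
                    F (c <-> ~b): β-rule — branch into T c, F ~b  //  F c, T ~b.
                      branch 2.2.1.2.2.1 (add T c, F ~b):
                        ○ open, literals {b=1, c=1, d=1}.
                      branch 2.2.1.2.2.2 (add F c, T ~b):
                        × closes — contains both c and ~c.
          branch 2.2.2 (add T c):
            ○ open, literals {c=1}.
4 branches closed, 7 open.
Each open branch fixes some atoms; the unmentioned ones are free. Counting distinct full assignments: branch {a=1} (b, c, d, e) contributes 16 new; branch {e=1} (a, b, c, d) contributes 8 new; branch {b=1} (a, c, d, e) contributes 4 new; branch {b=1, c=1, d=1} (a, e) contributes 0 new; branch {b=0, c=1, d=1} (a, e) contributes 1 new; branch {b=1, c=1, d=1} (a, e) contributes 0 new; branch {c=1} (a, b, d, e) contributes 1 new. Total: 30.

30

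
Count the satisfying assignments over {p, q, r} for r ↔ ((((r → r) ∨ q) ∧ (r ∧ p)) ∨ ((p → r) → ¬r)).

2

Initial set: {T (r ↔ ((((r → r) ∨ q) ∧ (r ∧ p)) ∨ ((p → r) → ¬r)))}.
T (r ↔ ((((r → r) ∨ q) ∧ (r ∧ p)) ∨ ((p → r) → ¬r))): β-rule — branch into T r, T ((((r → r) ∨ q) ∧ (r ∧ p)) ∨ ((p → r) → ¬r))  //  F r, F ((((r → r) ∨ q) ∧ (r ∧ p)) ∨ ((p → r) → ¬r)).
  branch 1 (add T r, T ((((r → r) ∨ q) ∧ (r ∧ p)) ∨ ((p → r) → ¬r))):
    T ((((r → r) ∨ q) ∧ (r ∧ p)) ∨ ((p → r) → ¬r)): β-rule — branch into T (((r → r) ∨ q) ∧ (r ∧ p))  //  T ((p → r) → ¬r).
      branch 1.1 (add T (((r → r) ∨ q) ∧ (r ∧ p))):
        T (((r → r) ∨ q) ∧ (r ∧ p)): α-rule — add T ((r → r) ∨ q), T (r ∧ p).
        T (r ∧ p): α-rule — add T r, T p.
        T ((r → r) ∨ q): β-rule — branch into T (r → r)  //  T q.
          branch 1.1.1 (add T (r → r)):
            T (r → r): β-rule — branch into F r  //  T r.
              branch 1.1.1.1 (add F r):
                × closes — contains both r and ¬r.
              branch 1.1.1.2 (add T r):
                ○ open, literals {p=1, r=1}.
          branch 1.1.2 (add T q):
            ○ open, literals {p=1, q=1, r=1}.
      branch 1.2 (add T ((p → r) → ¬r)):
        T ((p → r) → ¬r): β-rule — branch into F (p → r)  //  T ¬r.
          branch 1.2.1 (add F (p → r)):
            F (p → r): α-rule — add T p, F r.
            × closes — contains both r and ¬r.
          branch 1.2.2 (add T ¬r):
            × closes — contains both r and ¬r.
  branch 2 (add F r, F ((((r → r) ∨ q) ∧ (r ∧ p)) ∨ ((p → r) → ¬r))):
    F ((((r → r) ∨ q) ∧ (r ∧ p)) ∨ ((p → r) → ¬r)): α-rule — add F (((r → r) ∨ q) ∧ (r ∧ p)), F ((p → r) → ¬r).
    F ((p → r) → ¬r): α-rule — add T (p → r), F ¬r.
    × closes — contains both r and ¬r.
4 branches closed, 2 open.
Each open branch fixes some atoms; the unmentioned ones are free. Counting distinct full assignments: branch {p=1, r=1} (q) contributes 2 new; branch {p=1, q=1, r=1} (none free) contributes 0 new. Total: 2.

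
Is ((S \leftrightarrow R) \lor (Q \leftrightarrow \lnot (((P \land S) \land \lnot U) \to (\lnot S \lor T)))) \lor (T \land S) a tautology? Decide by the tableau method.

Not valid

Assume the negation and expand:
Initial set: {\lnot (((S \leftrightarrow R) \lor (Q \leftrightarrow \lnot (((P \land S) \land \lnot U) \to (\lnot S \lor T)))) \lor (T \land S))}.
\lnot (((S \leftrightarrow R) \lor (Q \leftrightarrow \lnot (((P \land S) \land \lnot U) \to (\lnot S \lor T)))) \lor (T \land S)): α-rule — add \lnot ((S \leftrightarrow R) \lor (Q \leftrightarrow \lnot (((P \land S) \land \lnot U) \to (\lnot S \lor T)))), \lnot (T \land S).
\lnot ((S \leftrightarrow R) \lor (Q \leftrightarrow \lnot (((P \land S) \land \lnot U) \to (\lnot S \lor T)))): α-rule — add \lnot (S \leftrightarrow R), \lnot (Q \leftrightarrow \lnot (((P \land S) \land \lnot U) \to (\lnot S \lor T))).
\lnot (T \land S): β-rule — branch into \lnot T  //  \lnot S.
  branch 1 (add \lnot T):
    \lnot (S \leftrightarrow R): β-rule — branch into S, \lnot R  //  \lnot S, R.
      branch 1.1 (add S, \lnot R):
        \lnot (Q \leftrightarrow \lnot (((P \land S) \land \lnot U) \to (\lnot S \lor T))): β-rule — branch into Q, \lnot \lnot (((P \land S) \land \lnot U) \to (\lnot S \lor T))  //  \lnot Q, \lnot (((P \land S) \land \lnot U) \to (\lnot S \lor T)).
          branch 1.1.1 (add Q, \lnot \lnot (((P \land S) \land \lnot U) \to (\lnot S \lor T))):
            \lnot \lnot (((P \land S) \land \lnot U) \to (\lnot S \lor T)): β-rule — branch into \lnot ((P \land S) \land \lnot U)  //  (\lnot S \lor T).
              branch 1.1.1.1 (add \lnot ((P \land S) \land \lnot U)):
                \lnot ((P \land S) \land \lnot U): β-rule — branch into \lnot (P \land S)  //  \lnot \lnot U.
                  branch 1.1.1.1.1 (add \lnot (P \land S)):
                    \lnot (P \land S): β-rule — branch into \lnot P  //  \lnot S.
                      branch 1.1.1.1.1.1 (add \lnot P):
                        ○ open, literals {P=false, Q=true, R=false, S=true, T=false}.
                      branch 1.1.1.1.1.2 (add \lnot S):
                        × closes — contains both S and \lnot S.
                  branch 1.1.1.1.2 (add \lnot \lnot U):
                    ○ open, literals {Q=true, R=false, S=true, T=false, U=true}.
              branch 1.1.1.2 (add (\lnot S \lor T)):
                (\lnot S \lor T): β-rule — branch into \lnot S  //  T.
                  branch 1.1.1.2.1 (add \lnot S):
                    × closes — contains both S and \lnot S.
                  branch 1.1.1.2.2 (add T):
                    × closes — contains both T and \lnot T.
          branch 1.1.2 (add \lnot Q, \lnot (((P \land S) \land \lnot U) \to (\lnot S \lor T))):
            \lnot (((P \land S) \land \lnot U) \to (\lnot S \lor T)): α-rule — add ((P \land S) \land \lnot U), \lnot (\lnot S \lor T).
            ((P \land S) \land \lnot U): α-rule — add (P \land S), \lnot U.
            \lnot (\lnot S \lor T): α-rule — add \lnot \lnot S, \lnot T.
            (P \land S): α-rule — add P, S.
            ○ open, literals {P=true, Q=false, R=false, S=true, T=false, U=false}.
      branch 1.2 (add \lnot S, R):
        \lnot (Q \leftrightarrow \lnot (((P \land S) \land \lnot U) \to (\lnot S \lor T))): β-rule — branch into Q, \lnot \lnot (((P \land S) \land \lnot U) \to (\lnot S \lor T))  //  \lnot Q, \lnot (((P \land S) \land \lnot U) \to (\lnot S \lor T)).
          branch 1.2.1 (add Q, \lnot \lnot (((P \land S) \land \lnot U) \to (\lnot S \lor T))):
            \lnot \lnot (((P \land S) \land \lnot U) \to (\lnot S \lor T)): β-rule — branch into \lnot ((P \land S) \land \lnot U)  //  (\lnot S \lor T).
              branch 1.2.1.1 (add \lnot ((P \land S) \land \lnot U)):
                \lnot ((P \land S) \land \lnot U): β-rule — branch into \lnot (P \land S)  //  \lnot \lnot U.
                  branch 1.2.1.1.1 (add \lnot (P \land S)):
                    \lnot (P \land S): β-rule — branch into \lnot P  //  \lnot S.
                      branch 1.2.1.1.1.1 (add \lnot P):
                        ○ open, literals {P=false, Q=true, R=true, S=false, T=false}.
                      branch 1.2.1.1.1.2 (add \lnot S):
                        ○ open, literals {Q=true, R=true, S=false, T=false}.
                  branch 1.2.1.1.2 (add \lnot \lnot U):
                    ○ open, literals {Q=true, R=true, S=false, T=false, U=true}.
              branch 1.2.1.2 (add (\lnot S \lor T)):
                (\lnot S \lor T): β-rule — branch into \lnot S  //  T.
                  branch 1.2.1.2.1 (add \lnot S):
                    ○ open, literals {Q=true, R=true, S=false, T=false}.
                  branch 1.2.1.2.2 (add T):
                    × closes — contains both T and \lnot T.
          branch 1.2.2 (add \lnot Q, \lnot (((P \land S) \land \lnot U) \to (\lnot S \lor T))):
            \lnot (((P \land S) \land \lnot U) \to (\lnot S \lor T)): α-rule — add ((P \land S) \land \lnot U), \lnot (\lnot S \lor T).
            ((P \land S) \land \lnot U): α-rule — add (P \land S), \lnot U.
            \lnot (\lnot S \lor T): α-rule — add \lnot \lnot S, \lnot T.
            × closes — contains both S and \lnot S.
  branch 2 (add \lnot S):
    \lnot (S \leftrightarrow R): β-rule — branch into S, \lnot R  //  \lnot S, R.
      branch 2.1 (add S, \lnot R):
        × closes — contains both S and \lnot S.
      branch 2.2 (add \lnot S, R):
        \lnot (Q \leftrightarrow \lnot (((P \land S) \land \lnot U) \to (\lnot S \lor T))): β-rule — branch into Q, \lnot \lnot (((P \land S) \land \lnot U) \to (\lnot S \lor T))  //  \lnot Q, \lnot (((P \land S) \land \lnot U) \to (\lnot S \lor T)).
          branch 2.2.1 (add Q, \lnot \lnot (((P \land S) \land \lnot U) \to (\lnot S \lor T))):
            \lnot \lnot (((P \land S) \land \lnot U) \to (\lnot S \lor T)): β-rule — branch into \lnot ((P \land S) \land \lnot U)  //  (\lnot S \lor T).
              branch 2.2.1.1 (add \lnot ((P \land S) \land \lnot U)):
                \lnot ((P \land S) \land \lnot U): β-rule — branch into \lnot (P \land S)  //  \lnot \lnot U.
                  branch 2.2.1.1.1 (add \lnot (P \land S)):
                    \lnot (P \land S): β-rule — branch into \lnot P  //  \lnot S.
                      branch 2.2.1.1.1.1 (add \lnot P):
                        ○ open, literals {P=false, Q=true, R=true, S=false}.
                      branch 2.2.1.1.1.2 (add \lnot S):
                        ○ open, literals {Q=true, R=true, S=false}.
                  branch 2.2.1.1.2 (add \lnot \lnot U):
                    ○ open, literals {Q=true, R=true, S=false, U=true}.
              branch 2.2.1.2 (add (\lnot S \lor T)):
                (\lnot S \lor T): β-rule — branch into \lnot S  //  T.
                  branch 2.2.1.2.1 (add \lnot S):
                    ○ open, literals {Q=true, R=true, S=false}.
                  branch 2.2.1.2.2 (add T):
                    ○ open, literals {Q=true, R=true, S=false, T=true}.
          branch 2.2.2 (add \lnot Q, \lnot (((P \land S) \land \lnot U) \to (\lnot S \lor T))):
            \lnot (((P \land S) \land \lnot U) \to (\lnot S \lor T)): α-rule — add ((P \land S) \land \lnot U), \lnot (\lnot S \lor T).
            ((P \land S) \land \lnot U): α-rule — add (P \land S), \lnot U.
            \lnot (\lnot S \lor T): α-rule — add \lnot \lnot S, \lnot T.
            × closes — contains both S and \lnot S.
7 branches closed, 12 open.
An open branch gives a countermodel: P=false, Q=true, R=false, S=true, T=false (unmentioned atoms arbitrary); under it the original formula is false.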